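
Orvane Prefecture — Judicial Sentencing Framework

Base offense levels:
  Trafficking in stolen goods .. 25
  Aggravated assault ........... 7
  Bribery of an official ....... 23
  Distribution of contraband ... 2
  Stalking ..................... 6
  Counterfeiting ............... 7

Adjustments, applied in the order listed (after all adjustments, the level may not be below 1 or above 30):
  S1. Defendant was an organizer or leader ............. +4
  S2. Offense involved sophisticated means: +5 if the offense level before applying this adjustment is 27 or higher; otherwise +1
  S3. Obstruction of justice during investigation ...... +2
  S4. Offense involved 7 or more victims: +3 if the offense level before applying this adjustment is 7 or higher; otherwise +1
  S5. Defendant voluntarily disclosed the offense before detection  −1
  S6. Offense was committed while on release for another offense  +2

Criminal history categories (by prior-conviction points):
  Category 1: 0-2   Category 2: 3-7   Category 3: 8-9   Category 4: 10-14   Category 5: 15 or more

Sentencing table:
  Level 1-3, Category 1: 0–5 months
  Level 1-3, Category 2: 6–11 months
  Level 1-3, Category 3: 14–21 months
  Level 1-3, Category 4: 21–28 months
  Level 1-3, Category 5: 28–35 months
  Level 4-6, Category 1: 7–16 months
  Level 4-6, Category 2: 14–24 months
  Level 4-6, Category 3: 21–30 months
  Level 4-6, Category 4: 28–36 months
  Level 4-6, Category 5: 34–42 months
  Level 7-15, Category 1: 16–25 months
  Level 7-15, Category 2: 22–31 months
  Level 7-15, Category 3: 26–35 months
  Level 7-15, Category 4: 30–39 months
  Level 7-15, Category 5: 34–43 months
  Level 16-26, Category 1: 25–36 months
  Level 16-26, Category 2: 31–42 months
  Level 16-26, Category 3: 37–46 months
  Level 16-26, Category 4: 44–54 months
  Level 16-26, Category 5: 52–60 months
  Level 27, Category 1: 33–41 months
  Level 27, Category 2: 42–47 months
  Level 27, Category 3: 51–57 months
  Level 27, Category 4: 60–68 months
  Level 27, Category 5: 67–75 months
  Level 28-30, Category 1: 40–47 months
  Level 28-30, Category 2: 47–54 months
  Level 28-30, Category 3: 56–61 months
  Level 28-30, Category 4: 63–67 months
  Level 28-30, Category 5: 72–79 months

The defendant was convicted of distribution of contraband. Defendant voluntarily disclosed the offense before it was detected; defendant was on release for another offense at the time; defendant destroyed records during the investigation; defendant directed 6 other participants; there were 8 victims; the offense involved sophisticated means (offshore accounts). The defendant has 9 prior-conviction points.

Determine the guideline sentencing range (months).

Base offense level for distribution of contraband: 2.
S1 applies: 2 + 4 = 6.
S2 applies (level before this adjustment is 6 < 27, so +1): 6 + 1 = 7.
S3 applies: 7 + 2 = 9.
S4 applies (level before this adjustment is 9 ≥ 7, so +3): 9 + 3 = 12.
S5 applies: 12 − 1 = 11.
S6 applies: 11 + 2 = 13.
Final offense level: 13.
Criminal history: 9 prior points → Category 3 (8-9).
Level 13 falls in the 7-15 band.
Grid: Level 7-15 × Category 3 = 26-35 months.

26-35 months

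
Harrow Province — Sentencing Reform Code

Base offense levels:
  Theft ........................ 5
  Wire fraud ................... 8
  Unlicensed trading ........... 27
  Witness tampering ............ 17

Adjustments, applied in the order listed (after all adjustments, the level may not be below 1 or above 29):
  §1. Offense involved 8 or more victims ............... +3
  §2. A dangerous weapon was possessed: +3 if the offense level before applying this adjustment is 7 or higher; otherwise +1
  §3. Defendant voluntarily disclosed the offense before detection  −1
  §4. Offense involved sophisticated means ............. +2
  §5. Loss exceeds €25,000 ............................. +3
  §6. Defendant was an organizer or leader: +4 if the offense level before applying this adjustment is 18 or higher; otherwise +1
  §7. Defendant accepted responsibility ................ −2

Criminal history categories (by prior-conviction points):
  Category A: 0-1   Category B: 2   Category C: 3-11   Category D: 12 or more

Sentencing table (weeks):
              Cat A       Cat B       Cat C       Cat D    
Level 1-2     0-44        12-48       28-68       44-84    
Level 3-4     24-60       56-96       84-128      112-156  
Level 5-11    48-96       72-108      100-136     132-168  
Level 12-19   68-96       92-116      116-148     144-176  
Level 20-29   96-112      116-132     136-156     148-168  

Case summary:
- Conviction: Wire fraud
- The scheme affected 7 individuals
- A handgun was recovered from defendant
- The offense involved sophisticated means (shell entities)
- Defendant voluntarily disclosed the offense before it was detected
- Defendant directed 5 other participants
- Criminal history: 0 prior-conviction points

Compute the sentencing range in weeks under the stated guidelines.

68-96 weeks

Base offense level for wire fraud: 8.
§2 applies (level before this adjustment is 8 ≥ 7, so +3): 8 + 3 = 11.
§3 applies: 11 − 1 = 10.
§4 applies: 10 + 2 = 12.
§6 applies (level before this adjustment is 12 < 18, so +1): 12 + 1 = 13.
§7 does not apply.
Final offense level: 13.
Criminal history: 0 prior points → Category A (0-1).
Level 13 falls in the 12-19 band.
Grid: Level 12-19 × Category A = 68-96 weeks.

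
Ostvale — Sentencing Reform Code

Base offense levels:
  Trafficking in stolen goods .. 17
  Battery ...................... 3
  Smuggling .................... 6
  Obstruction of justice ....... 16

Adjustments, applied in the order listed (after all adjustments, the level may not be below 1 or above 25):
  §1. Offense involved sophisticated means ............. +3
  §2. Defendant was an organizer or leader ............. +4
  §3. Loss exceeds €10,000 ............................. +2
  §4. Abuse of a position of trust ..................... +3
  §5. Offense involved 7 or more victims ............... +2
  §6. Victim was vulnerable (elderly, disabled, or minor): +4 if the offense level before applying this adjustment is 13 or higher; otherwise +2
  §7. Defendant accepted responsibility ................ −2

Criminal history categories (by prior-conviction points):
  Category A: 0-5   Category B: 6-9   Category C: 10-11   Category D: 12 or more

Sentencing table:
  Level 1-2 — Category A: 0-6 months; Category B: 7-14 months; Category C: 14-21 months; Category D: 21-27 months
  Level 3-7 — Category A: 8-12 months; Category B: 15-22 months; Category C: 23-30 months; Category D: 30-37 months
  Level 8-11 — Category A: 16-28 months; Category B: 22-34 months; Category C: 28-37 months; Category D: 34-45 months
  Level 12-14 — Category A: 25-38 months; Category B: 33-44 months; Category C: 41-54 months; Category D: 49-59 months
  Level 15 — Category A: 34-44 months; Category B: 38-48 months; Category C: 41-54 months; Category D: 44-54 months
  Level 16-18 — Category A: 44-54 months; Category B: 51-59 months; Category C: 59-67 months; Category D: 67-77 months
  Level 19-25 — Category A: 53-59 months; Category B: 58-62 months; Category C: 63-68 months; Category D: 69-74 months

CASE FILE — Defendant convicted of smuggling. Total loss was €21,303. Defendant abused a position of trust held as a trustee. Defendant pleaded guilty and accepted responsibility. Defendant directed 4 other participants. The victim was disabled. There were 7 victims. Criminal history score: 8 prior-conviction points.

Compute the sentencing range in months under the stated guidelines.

Base offense level for smuggling: 6.
§1 does not apply.
§2 applies: 6 + 4 = 10.
§3 applies: 10 + 2 = 12.
§4 applies: 12 + 3 = 15.
§5 applies: 15 + 2 = 17.
§6 applies (level before this adjustment is 17 ≥ 13, so +4): 17 + 4 = 21.
§7 applies: 21 − 2 = 19.
Final offense level: 19.
Criminal history: 8 prior points → Category B (6-9).
Level 19 falls in the 19-25 band.
Grid: Level 19-25 × Category B = 58-62 months.

58-62 months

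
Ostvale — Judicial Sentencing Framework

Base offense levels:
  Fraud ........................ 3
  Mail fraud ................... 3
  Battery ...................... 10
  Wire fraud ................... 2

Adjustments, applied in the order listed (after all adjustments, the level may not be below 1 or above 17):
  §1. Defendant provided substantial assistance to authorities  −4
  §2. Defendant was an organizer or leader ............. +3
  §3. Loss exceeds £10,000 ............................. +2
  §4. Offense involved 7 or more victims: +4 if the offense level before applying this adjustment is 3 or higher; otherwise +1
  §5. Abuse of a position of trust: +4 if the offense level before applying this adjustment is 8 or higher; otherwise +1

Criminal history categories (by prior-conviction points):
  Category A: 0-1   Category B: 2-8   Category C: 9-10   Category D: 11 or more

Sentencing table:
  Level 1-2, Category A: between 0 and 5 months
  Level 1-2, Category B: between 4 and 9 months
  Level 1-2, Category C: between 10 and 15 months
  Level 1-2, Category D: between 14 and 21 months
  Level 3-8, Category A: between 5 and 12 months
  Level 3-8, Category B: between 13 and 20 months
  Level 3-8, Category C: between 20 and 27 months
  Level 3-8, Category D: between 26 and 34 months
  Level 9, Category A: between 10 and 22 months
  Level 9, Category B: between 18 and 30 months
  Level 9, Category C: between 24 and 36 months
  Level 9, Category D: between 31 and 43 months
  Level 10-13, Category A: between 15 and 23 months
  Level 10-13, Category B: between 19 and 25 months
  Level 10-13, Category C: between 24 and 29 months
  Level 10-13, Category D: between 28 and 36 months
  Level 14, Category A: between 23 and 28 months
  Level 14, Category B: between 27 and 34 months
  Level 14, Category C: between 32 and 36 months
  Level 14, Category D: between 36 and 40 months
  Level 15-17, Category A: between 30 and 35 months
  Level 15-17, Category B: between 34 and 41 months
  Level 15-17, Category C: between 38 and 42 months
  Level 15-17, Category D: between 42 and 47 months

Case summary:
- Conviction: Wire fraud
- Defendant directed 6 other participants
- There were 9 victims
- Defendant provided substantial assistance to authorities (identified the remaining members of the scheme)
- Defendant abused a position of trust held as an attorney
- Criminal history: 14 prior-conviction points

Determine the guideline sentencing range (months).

Base offense level for wire fraud: 2.
§1 applies: 2 − 4 = -2.
§2 applies: -2 + 3 = 1.
§3 does not apply.
§4 applies (level before this adjustment is 1 < 3, so +1): 1 + 1 = 2.
§5 applies (level before this adjustment is 2 < 8, so +1): 2 + 1 = 3.
Final offense level: 3.
Criminal history: 14 prior points → Category D (11+).
Level 3 falls in the 3-8 band.
Grid: Level 3-8 × Category D = 26-34 months.

26-34 months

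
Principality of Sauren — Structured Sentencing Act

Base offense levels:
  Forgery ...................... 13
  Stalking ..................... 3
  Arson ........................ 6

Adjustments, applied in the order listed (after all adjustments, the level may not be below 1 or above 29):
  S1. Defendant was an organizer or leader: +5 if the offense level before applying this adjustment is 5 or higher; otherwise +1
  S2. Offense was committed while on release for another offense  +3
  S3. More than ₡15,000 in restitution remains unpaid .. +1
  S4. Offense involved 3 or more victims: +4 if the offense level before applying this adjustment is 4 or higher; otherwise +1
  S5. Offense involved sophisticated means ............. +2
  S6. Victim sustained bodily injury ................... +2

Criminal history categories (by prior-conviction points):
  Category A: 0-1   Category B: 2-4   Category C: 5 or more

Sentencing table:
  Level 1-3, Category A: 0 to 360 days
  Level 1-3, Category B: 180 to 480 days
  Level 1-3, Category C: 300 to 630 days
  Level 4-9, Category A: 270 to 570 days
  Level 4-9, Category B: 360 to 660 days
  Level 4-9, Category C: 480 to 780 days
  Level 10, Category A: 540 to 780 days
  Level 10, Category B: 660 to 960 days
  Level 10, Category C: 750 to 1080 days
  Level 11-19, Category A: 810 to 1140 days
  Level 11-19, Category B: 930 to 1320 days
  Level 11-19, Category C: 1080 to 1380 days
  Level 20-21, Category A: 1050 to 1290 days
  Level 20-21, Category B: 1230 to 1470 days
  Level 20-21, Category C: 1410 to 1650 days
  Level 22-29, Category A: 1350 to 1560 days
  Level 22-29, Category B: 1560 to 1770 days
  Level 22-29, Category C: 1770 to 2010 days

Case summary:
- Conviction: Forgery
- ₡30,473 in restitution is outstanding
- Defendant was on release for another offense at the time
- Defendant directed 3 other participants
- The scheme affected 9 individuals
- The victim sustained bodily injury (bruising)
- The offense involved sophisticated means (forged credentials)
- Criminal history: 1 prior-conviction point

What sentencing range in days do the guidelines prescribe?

1350-1560 days

Base offense level for forgery: 13.
S1 applies (level before this adjustment is 13 ≥ 5, so +5): 13 + 5 = 18.
S2 applies: 18 + 3 = 21.
S3 applies: 21 + 1 = 22.
S4 applies (level before this adjustment is 22 ≥ 4, so +4): 22 + 4 = 26.
S5 applies: 26 + 2 = 28.
S6 applies: 28 + 2 = 30.
Level 30 exceeds the maximum of 29; capped at 29.
Final offense level: 29.
Criminal history: 1 prior point → Category A (0-1).
Level 29 falls in the 22-29 band.
Grid: Level 22-29 × Category A = 1350-1560 days.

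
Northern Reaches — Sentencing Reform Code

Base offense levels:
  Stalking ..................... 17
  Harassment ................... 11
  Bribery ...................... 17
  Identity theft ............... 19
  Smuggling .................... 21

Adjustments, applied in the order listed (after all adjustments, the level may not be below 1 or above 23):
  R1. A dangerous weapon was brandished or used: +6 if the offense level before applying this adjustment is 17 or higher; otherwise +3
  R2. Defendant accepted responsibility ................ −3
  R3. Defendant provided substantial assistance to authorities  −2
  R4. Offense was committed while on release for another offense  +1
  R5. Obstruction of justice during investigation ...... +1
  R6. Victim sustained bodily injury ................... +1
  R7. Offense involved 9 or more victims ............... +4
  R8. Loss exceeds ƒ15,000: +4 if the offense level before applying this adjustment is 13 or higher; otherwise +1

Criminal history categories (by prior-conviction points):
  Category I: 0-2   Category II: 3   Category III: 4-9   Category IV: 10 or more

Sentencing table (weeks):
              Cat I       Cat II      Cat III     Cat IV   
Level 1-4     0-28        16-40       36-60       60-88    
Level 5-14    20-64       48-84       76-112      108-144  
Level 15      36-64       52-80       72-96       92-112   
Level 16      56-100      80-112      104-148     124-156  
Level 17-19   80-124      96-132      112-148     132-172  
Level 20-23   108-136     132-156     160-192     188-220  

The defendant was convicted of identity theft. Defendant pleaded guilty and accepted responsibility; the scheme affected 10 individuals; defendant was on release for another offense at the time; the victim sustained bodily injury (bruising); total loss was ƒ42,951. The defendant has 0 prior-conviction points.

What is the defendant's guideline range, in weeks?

Base offense level for identity theft: 19.
R2 applies: 19 − 3 = 16.
R3 does not apply.
R4 applies: 16 + 1 = 17.
R6 applies: 17 + 1 = 18.
R7 applies: 18 + 4 = 22.
R8 applies (level before this adjustment is 22 ≥ 13, so +4): 22 + 4 = 26.
Level 26 exceeds the maximum of 23; capped at 23.
Final offense level: 23.
Criminal history: 0 prior points → Category I (0-2).
Level 23 falls in the 20-23 band.
Grid: Level 20-23 × Category I = 108-136 weeks.

108-136 weeks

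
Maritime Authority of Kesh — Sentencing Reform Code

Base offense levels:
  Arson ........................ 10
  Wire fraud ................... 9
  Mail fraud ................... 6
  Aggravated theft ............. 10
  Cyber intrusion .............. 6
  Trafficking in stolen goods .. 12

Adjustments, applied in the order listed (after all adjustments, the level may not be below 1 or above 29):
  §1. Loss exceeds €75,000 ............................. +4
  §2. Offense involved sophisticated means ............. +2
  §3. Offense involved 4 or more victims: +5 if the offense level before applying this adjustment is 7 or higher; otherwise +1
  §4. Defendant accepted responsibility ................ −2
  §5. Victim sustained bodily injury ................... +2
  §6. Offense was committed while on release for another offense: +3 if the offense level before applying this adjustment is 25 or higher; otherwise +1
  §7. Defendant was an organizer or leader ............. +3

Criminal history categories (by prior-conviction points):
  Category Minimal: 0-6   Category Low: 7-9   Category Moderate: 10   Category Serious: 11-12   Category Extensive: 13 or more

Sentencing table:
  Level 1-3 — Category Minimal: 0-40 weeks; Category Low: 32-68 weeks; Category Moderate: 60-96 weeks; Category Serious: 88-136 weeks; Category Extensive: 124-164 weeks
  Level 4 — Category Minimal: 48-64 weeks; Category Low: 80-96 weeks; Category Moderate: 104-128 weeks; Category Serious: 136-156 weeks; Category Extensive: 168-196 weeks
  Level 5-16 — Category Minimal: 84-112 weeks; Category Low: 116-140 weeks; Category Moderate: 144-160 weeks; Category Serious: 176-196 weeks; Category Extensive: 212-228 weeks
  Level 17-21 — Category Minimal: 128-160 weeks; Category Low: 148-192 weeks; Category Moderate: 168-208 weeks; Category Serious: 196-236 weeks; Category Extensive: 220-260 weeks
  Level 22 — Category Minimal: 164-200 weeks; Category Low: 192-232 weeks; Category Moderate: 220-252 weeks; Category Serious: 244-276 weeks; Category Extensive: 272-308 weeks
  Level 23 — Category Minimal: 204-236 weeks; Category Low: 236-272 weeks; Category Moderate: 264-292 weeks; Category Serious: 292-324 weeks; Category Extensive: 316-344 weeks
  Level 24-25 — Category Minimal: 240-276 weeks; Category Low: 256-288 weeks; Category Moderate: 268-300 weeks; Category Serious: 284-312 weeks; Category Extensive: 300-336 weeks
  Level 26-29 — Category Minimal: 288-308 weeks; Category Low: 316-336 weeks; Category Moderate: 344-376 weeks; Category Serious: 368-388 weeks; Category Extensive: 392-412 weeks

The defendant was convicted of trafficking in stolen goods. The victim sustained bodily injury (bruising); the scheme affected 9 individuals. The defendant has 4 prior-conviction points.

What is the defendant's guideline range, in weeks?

128-160 weeks

Base offense level for trafficking in stolen goods: 12.
§1 does not apply.
§3 applies (level before this adjustment is 12 ≥ 7, so +5): 12 + 5 = 17.
§4 does not apply.
§5 applies: 17 + 2 = 19.
§7 does not apply.
Final offense level: 19.
Criminal history: 4 prior points → Category Minimal (0-6).
Level 19 falls in the 17-21 band.
Grid: Level 17-21 × Category Minimal = 128-160 weeks.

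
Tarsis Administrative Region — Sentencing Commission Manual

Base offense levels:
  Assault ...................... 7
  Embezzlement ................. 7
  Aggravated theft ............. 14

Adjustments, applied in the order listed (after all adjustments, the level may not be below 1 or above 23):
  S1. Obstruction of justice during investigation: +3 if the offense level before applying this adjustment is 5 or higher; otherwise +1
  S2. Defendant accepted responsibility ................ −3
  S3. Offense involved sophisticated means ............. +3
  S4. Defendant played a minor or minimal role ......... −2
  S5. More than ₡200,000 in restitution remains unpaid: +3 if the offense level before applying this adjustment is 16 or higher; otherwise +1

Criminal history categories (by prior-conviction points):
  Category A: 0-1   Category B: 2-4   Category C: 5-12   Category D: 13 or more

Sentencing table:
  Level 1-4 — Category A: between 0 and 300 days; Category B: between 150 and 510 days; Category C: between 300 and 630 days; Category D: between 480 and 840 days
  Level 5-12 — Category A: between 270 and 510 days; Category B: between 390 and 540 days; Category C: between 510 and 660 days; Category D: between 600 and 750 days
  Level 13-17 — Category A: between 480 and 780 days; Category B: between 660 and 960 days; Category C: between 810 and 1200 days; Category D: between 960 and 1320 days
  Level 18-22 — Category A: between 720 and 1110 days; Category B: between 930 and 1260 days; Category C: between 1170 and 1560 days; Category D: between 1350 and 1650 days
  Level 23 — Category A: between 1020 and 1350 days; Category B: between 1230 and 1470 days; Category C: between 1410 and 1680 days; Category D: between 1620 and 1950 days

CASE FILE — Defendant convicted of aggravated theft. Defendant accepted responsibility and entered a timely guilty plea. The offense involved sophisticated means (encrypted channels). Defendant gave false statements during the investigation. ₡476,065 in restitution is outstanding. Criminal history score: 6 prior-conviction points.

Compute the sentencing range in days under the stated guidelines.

Base offense level for aggravated theft: 14.
S1 applies (level before this adjustment is 14 ≥ 5, so +3): 14 + 3 = 17.
S2 applies: 17 − 3 = 14.
S3 applies: 14 + 3 = 17.
S4 does not apply.
S5 applies (level before this adjustment is 17 ≥ 16, so +3): 17 + 3 = 20.
Final offense level: 20.
Criminal history: 6 prior points → Category C (5-12).
Level 20 falls in the 18-22 band.
Grid: Level 18-22 × Category C = 1170-1560 days.

1170-1560 days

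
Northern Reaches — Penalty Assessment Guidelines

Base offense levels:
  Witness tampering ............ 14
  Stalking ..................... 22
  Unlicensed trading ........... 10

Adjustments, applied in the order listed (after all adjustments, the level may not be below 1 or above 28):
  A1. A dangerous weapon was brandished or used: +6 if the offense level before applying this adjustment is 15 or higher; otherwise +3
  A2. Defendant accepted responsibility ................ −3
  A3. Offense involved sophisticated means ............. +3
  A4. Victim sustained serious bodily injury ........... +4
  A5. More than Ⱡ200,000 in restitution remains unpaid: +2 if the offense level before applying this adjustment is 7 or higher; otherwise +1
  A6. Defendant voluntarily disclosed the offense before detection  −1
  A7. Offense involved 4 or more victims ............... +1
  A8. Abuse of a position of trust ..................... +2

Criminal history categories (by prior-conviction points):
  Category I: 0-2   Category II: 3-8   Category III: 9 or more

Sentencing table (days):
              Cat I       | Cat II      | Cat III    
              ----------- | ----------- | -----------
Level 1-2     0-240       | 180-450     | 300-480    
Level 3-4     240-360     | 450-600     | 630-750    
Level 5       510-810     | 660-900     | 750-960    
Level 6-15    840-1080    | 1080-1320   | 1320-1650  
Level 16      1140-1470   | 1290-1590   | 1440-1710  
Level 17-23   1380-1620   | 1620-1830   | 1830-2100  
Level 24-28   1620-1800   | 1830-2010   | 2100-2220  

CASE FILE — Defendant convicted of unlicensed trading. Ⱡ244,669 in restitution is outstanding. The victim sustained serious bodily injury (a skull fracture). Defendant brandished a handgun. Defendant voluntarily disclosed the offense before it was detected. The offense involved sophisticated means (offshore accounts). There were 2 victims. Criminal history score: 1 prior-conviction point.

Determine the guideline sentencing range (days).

1380-1620 days

Base offense level for unlicensed trading: 10.
A1 applies (level before this adjustment is 10 < 15, so +3): 10 + 3 = 13.
A2 does not apply.
A3 applies: 13 + 3 = 16.
A4 applies: 16 + 4 = 20.
A5 applies (level before this adjustment is 20 ≥ 7, so +2): 20 + 2 = 22.
A6 applies: 22 − 1 = 21.
A8 does not apply.
Final offense level: 21.
Criminal history: 1 prior point → Category I (0-2).
Level 21 falls in the 17-23 band.
Grid: Level 17-23 × Category I = 1380-1620 days.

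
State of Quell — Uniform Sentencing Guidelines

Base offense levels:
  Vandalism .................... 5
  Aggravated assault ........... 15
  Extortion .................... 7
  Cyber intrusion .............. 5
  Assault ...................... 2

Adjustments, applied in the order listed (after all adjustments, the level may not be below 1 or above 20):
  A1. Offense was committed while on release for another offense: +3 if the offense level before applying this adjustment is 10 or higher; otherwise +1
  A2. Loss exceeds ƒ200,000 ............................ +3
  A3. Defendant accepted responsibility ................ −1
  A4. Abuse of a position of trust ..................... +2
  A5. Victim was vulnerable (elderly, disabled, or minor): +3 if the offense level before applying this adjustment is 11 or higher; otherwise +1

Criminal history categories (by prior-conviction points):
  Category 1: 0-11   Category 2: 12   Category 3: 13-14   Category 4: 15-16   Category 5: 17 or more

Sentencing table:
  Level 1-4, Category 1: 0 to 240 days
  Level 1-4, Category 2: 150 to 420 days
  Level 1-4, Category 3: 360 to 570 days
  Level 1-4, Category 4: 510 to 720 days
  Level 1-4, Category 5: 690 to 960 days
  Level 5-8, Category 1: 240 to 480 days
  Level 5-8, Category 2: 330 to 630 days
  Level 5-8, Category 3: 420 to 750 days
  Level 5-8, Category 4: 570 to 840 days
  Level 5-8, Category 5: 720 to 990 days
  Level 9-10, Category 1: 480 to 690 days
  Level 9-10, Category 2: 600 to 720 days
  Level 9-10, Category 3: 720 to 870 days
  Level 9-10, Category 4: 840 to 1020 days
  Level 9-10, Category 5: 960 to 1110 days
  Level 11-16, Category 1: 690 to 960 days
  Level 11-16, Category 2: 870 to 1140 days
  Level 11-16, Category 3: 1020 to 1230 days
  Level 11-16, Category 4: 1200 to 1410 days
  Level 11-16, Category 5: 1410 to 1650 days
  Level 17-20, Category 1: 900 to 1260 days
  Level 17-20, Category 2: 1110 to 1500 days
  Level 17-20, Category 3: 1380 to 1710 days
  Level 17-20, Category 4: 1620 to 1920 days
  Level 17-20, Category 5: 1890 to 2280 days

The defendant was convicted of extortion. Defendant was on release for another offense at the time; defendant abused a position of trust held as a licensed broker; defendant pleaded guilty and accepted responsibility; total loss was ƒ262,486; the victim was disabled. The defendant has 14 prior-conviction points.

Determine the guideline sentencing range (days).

Base offense level for extortion: 7.
A1 applies (level before this adjustment is 7 < 10, so +1): 7 + 1 = 8.
A2 applies: 8 + 3 = 11.
A3 applies: 11 − 1 = 10.
A4 applies: 10 + 2 = 12.
A5 applies (level before this adjustment is 12 ≥ 11, so +3): 12 + 3 = 15.
Final offense level: 15.
Criminal history: 14 prior points → Category 3 (13-14).
Level 15 falls in the 11-16 band.
Grid: Level 11-16 × Category 3 = 1020-1230 days.

1020-1230 days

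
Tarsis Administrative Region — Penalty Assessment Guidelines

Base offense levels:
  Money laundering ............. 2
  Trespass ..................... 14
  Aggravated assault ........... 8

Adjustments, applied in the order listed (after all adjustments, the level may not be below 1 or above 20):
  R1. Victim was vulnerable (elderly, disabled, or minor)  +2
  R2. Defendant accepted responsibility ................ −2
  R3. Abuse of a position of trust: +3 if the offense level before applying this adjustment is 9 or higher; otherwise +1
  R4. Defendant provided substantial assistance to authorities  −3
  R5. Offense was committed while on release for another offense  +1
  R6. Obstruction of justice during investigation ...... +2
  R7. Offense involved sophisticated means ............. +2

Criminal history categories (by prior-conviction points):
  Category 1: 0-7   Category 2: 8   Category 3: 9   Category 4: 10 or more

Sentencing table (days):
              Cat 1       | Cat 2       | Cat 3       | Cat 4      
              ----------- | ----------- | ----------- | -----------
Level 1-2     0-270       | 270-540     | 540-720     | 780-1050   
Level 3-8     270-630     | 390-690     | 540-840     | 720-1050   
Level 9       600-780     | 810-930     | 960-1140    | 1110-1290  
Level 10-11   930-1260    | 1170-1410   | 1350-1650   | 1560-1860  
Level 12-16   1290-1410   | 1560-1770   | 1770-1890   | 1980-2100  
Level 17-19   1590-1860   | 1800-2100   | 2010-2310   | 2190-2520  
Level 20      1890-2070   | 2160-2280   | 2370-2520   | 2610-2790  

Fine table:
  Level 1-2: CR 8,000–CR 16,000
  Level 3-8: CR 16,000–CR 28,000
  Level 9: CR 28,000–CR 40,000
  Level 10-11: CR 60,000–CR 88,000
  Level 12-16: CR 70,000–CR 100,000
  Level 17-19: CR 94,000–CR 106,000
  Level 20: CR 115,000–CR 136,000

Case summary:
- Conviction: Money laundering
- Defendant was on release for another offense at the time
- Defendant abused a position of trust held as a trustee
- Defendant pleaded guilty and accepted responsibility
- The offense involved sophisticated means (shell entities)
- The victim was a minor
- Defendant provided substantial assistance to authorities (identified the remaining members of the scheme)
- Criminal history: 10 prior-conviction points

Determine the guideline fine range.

CR 16,000–CR 28,000

Base offense level for money laundering: 2.
R1 applies: 2 + 2 = 4.
R2 applies: 4 − 2 = 2.
R3 applies (level before this adjustment is 2 < 9, so +1): 2 + 1 = 3.
R4 applies: 3 − 3 = 0.
R5 applies: 0 + 1 = 1.
R6 does not apply.
R7 applies: 1 + 2 = 3.
Final offense level: 3.
Level 3 falls in the 3-8 band.
Fine table: Level 3-8 → CR 16,000–CR 28,000.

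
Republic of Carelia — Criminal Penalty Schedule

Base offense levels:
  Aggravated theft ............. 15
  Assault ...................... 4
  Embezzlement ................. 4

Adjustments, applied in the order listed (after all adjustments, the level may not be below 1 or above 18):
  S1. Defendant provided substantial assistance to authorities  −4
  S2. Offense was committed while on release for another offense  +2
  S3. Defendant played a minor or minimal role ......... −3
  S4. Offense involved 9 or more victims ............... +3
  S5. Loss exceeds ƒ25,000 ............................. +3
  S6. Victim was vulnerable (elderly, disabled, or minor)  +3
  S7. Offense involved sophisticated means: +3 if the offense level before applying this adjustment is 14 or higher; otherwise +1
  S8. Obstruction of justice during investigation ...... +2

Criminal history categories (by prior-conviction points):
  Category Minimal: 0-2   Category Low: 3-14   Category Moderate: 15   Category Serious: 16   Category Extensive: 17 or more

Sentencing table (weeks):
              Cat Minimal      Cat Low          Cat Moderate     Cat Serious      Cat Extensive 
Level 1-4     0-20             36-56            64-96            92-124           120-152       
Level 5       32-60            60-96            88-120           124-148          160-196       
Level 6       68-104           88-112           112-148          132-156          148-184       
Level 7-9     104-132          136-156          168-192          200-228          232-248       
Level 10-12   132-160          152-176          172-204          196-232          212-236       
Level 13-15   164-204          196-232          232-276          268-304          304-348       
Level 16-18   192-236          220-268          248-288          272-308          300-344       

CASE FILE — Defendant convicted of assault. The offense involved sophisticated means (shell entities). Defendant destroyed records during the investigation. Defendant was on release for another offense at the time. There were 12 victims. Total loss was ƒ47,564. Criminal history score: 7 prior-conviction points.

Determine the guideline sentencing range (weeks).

Base offense level for assault: 4.
S1 does not apply.
S2 applies: 4 + 2 = 6.
S4 applies: 6 + 3 = 9.
S5 applies: 9 + 3 = 12.
S6 does not apply.
S7 applies (level before this adjustment is 12 < 14, so +1): 12 + 1 = 13.
S8 applies: 13 + 2 = 15.
Final offense level: 15.
Criminal history: 7 prior points → Category Low (3-14).
Level 15 falls in the 13-15 band.
Grid: Level 13-15 × Category Low = 196-232 weeks.

196-232 weeks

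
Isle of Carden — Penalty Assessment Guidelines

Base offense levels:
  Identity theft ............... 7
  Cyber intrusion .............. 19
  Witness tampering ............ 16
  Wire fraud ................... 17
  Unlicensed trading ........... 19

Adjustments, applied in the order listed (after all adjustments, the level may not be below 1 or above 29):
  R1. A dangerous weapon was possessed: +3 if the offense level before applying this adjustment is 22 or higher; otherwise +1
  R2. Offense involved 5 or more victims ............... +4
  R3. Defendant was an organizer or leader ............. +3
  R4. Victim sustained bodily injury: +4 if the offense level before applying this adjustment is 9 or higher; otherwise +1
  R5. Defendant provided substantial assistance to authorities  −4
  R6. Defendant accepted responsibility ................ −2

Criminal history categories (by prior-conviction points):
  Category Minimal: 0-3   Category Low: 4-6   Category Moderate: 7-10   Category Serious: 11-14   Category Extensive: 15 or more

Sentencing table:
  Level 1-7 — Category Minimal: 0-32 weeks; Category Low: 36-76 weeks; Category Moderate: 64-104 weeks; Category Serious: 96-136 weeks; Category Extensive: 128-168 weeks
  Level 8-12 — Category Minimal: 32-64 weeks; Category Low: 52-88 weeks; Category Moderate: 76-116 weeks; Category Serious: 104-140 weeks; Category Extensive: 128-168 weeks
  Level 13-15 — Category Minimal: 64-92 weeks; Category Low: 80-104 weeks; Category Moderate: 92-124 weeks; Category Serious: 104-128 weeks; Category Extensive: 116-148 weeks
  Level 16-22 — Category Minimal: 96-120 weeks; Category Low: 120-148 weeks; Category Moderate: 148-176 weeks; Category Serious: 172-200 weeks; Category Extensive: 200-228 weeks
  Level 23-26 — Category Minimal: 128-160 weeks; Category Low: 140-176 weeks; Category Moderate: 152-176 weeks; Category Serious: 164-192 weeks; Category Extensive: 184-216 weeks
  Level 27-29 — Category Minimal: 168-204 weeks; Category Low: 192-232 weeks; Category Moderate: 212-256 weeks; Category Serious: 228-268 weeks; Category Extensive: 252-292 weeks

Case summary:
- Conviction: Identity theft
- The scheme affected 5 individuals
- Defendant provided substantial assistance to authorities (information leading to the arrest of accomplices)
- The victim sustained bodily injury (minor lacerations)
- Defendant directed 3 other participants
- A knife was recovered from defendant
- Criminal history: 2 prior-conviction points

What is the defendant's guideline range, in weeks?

64-92 weeks

Base offense level for identity theft: 7.
R1 applies (level before this adjustment is 7 < 22, so +1): 7 + 1 = 8.
R2 applies: 8 + 4 = 12.
R3 applies: 12 + 3 = 15.
R4 applies (level before this adjustment is 15 ≥ 9, so +4): 15 + 4 = 19.
R5 applies: 19 − 4 = 15.
R6 does not apply.
Final offense level: 15.
Criminal history: 2 prior points → Category Minimal (0-3).
Level 15 falls in the 13-15 band.
Grid: Level 13-15 × Category Minimal = 64-92 weeks.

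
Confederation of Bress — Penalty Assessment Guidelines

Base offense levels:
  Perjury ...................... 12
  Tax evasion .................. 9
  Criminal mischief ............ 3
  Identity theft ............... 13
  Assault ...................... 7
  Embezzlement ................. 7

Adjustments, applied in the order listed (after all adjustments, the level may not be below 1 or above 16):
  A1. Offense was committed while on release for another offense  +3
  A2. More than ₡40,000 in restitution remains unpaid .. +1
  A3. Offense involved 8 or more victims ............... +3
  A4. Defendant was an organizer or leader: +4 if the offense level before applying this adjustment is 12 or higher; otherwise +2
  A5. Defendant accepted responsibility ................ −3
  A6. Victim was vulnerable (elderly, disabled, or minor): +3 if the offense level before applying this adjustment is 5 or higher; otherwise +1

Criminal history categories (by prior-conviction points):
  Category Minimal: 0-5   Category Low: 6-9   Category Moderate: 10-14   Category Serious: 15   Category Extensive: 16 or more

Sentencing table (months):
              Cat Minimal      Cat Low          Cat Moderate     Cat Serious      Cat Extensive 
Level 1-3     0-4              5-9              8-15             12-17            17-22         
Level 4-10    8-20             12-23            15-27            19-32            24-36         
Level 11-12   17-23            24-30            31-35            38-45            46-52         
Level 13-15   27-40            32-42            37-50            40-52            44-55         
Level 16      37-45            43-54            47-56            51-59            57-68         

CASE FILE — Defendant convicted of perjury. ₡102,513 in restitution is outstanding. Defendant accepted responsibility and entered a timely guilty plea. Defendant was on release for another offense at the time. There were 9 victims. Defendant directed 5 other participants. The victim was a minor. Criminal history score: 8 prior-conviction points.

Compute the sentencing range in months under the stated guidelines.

43-54 months

Base offense level for perjury: 12.
A1 applies: 12 + 3 = 15.
A2 applies: 15 + 1 = 16.
A3 applies: 16 + 3 = 19.
A4 applies (level before this adjustment is 19 ≥ 12, so +4): 19 + 4 = 23.
A5 applies: 23 − 3 = 20.
A6 applies (level before this adjustment is 20 ≥ 5, so +3): 20 + 3 = 23.
Level 23 exceeds the maximum of 16; capped at 16.
Final offense level: 16.
Criminal history: 8 prior points → Category Low (6-9).
Level 16 falls in the 16 band.
Grid: Level 16 × Category Low = 43-54 months.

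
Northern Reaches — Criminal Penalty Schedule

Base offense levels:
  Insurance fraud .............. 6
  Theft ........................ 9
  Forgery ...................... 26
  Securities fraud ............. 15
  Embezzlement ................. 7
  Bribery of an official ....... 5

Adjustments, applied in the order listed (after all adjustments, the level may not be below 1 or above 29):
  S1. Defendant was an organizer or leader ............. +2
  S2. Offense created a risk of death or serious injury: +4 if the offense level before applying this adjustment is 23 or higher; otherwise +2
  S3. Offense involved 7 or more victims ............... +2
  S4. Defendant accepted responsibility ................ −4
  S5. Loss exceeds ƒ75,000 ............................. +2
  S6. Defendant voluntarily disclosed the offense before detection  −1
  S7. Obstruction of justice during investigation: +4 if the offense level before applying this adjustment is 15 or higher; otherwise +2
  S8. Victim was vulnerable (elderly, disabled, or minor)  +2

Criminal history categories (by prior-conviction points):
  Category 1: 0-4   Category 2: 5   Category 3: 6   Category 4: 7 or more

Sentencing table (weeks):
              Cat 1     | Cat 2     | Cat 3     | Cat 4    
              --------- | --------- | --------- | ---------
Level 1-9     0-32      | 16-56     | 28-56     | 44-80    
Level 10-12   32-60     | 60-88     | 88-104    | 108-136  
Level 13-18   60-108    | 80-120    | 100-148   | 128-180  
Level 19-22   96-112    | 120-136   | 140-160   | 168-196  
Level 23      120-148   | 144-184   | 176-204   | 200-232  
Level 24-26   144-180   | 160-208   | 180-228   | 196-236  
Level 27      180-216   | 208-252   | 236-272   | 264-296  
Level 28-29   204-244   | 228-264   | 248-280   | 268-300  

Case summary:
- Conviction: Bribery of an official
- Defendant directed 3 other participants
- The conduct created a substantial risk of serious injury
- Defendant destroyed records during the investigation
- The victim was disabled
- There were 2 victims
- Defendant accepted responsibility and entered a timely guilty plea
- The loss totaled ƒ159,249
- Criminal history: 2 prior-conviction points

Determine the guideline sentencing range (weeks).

Base offense level for bribery of an official: 5.
S1 applies: 5 + 2 = 7.
S2 applies (level before this adjustment is 7 < 23, so +2): 7 + 2 = 9.
S3 does not apply.
S4 applies: 9 − 4 = 5.
S5 applies: 5 + 2 = 7.
S7 applies (level before this adjustment is 7 < 15, so +2): 7 + 2 = 9.
S8 applies: 9 + 2 = 11.
Final offense level: 11.
Criminal history: 2 prior points → Category 1 (0-4).
Level 11 falls in the 10-12 band.
Grid: Level 10-12 × Category 1 = 32-60 weeks.

32-60 weeks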